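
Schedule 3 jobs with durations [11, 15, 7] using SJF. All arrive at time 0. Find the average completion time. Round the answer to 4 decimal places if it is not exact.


SJF order (ascending): [7, 11, 15]
Completion times:
  Job 1: burst=7, C=7
  Job 2: burst=11, C=18
  Job 3: burst=15, C=33
Average completion = 58/3 = 19.3333

19.3333


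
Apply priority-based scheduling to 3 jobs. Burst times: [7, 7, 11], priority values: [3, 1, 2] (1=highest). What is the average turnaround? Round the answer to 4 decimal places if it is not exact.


Sort by priority (ascending = highest first):
Order: [(1, 7), (2, 11), (3, 7)]
Completion times:
  Priority 1, burst=7, C=7
  Priority 2, burst=11, C=18
  Priority 3, burst=7, C=25
Average turnaround = 50/3 = 16.6667

16.6667


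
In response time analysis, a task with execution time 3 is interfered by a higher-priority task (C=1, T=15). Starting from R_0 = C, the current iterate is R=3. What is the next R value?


R_next = C + ceil(R_prev / T_hp) * C_hp
ceil(3 / 15) = ceil(0.2) = 1
Interference = 1 * 1 = 1
R_next = 3 + 1 = 4

4


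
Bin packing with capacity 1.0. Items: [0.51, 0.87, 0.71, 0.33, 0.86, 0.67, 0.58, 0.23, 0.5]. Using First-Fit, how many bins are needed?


Place items sequentially using First-Fit:
  Item 0.51 -> new Bin 1
  Item 0.87 -> new Bin 2
  Item 0.71 -> new Bin 3
  Item 0.33 -> Bin 1 (now 0.84)
  Item 0.86 -> new Bin 4
  Item 0.67 -> new Bin 5
  Item 0.58 -> new Bin 6
  Item 0.23 -> Bin 3 (now 0.94)
  Item 0.5 -> new Bin 7
Total bins used = 7

7


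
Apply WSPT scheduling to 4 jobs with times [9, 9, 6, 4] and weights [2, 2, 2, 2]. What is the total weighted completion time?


Compute p/w ratios and sort ascending (WSPT): [(4, 2), (6, 2), (9, 2), (9, 2)]
Compute weighted completion times:
  Job (p=4,w=2): C=4, w*C=2*4=8
  Job (p=6,w=2): C=10, w*C=2*10=20
  Job (p=9,w=2): C=19, w*C=2*19=38
  Job (p=9,w=2): C=28, w*C=2*28=56
Total weighted completion time = 122

122


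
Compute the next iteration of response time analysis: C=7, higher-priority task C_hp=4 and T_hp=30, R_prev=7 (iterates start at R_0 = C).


R_next = C + ceil(R_prev / T_hp) * C_hp
ceil(7 / 30) = ceil(0.2333) = 1
Interference = 1 * 4 = 4
R_next = 7 + 4 = 11

11


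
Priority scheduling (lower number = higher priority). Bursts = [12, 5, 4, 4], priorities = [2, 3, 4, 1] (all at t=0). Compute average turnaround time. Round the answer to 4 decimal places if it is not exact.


Sort by priority (ascending = highest first):
Order: [(1, 4), (2, 12), (3, 5), (4, 4)]
Completion times:
  Priority 1, burst=4, C=4
  Priority 2, burst=12, C=16
  Priority 3, burst=5, C=21
  Priority 4, burst=4, C=25
Average turnaround = 66/4 = 16.5

16.5


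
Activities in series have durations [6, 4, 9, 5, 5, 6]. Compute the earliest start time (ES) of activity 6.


Activity 6 starts after activities 1 through 5 complete.
Predecessor durations: [6, 4, 9, 5, 5]
ES = 6 + 4 + 9 + 5 + 5 = 29

29


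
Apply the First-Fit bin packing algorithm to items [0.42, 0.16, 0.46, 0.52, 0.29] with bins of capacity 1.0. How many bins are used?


Place items sequentially using First-Fit:
  Item 0.42 -> new Bin 1
  Item 0.16 -> Bin 1 (now 0.58)
  Item 0.46 -> new Bin 2
  Item 0.52 -> Bin 2 (now 0.98)
  Item 0.29 -> Bin 1 (now 0.87)
Total bins used = 2

2


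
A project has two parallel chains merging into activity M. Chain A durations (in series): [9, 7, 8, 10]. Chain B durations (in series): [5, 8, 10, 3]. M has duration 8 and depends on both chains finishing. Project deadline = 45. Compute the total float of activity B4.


Forward pass: ES(B4) = sum of predecessors on chain B = 23
EF = ES + duration = 23 + 3 = 26
Backward pass: LF(M) = deadline = 45; LS(M) = 45 - 8 = 37
LF(B4) = LS(M) - sum(successors on chain B) = 37 - 0 = 37
LS = LF - duration = 37 - 3 = 34
Total float = LS - ES = 34 - 23 = 11

11


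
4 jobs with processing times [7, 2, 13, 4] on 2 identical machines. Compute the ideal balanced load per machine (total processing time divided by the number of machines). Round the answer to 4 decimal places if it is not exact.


Total processing time = 7 + 2 + 13 + 4 = 26
Number of machines = 2
Ideal balanced load = 26 / 2 = 13.0

13.0


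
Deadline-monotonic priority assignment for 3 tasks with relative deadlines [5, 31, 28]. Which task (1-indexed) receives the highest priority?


Sort tasks by relative deadline (ascending):
  Task 1: deadline = 5
  Task 3: deadline = 28
  Task 2: deadline = 31
Priority order (highest first): [1, 3, 2]
Highest priority task = 1

1


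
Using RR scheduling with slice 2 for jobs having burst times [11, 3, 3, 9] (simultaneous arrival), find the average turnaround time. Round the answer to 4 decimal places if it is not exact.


Time quantum = 2
Execution trace:
  J1 runs 2 units, time = 2
  J2 runs 2 units, time = 4
  J3 runs 2 units, time = 6
  J4 runs 2 units, time = 8
  J1 runs 2 units, time = 10
  J2 runs 1 units, time = 11
  J3 runs 1 units, time = 12
  J4 runs 2 units, time = 14
  J1 runs 2 units, time = 16
  J4 runs 2 units, time = 18
  J1 runs 2 units, time = 20
  J4 runs 2 units, time = 22
  J1 runs 2 units, time = 24
  J4 runs 1 units, time = 25
  J1 runs 1 units, time = 26
Finish times: [26, 11, 12, 25]
Average turnaround = 74/4 = 18.5

18.5


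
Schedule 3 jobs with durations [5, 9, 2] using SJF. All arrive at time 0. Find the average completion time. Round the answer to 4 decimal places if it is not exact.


SJF order (ascending): [2, 5, 9]
Completion times:
  Job 1: burst=2, C=2
  Job 2: burst=5, C=7
  Job 3: burst=9, C=16
Average completion = 25/3 = 8.3333

8.3333


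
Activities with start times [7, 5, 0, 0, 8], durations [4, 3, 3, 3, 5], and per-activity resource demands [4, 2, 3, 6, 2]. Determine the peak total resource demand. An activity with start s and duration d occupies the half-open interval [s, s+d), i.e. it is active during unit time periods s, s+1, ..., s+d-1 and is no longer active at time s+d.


Each activity i is active on [start_i, start_i + duration_i).
Compute total resource usage per time slot:
  t=0: active resources = [3, 6], total = 9
  t=1: active resources = [3, 6], total = 9
  t=2: active resources = [3, 6], total = 9
  t=3: active resources = [], total = 0
  t=4: active resources = [], total = 0
  t=5: active resources = [2], total = 2
  t=6: active resources = [2], total = 2
  t=7: active resources = [4, 2], total = 6
  t=8: active resources = [4, 2], total = 6
  t=9: active resources = [4, 2], total = 6
  t=10: active resources = [4, 2], total = 6
  t=11: active resources = [2], total = 2
  t=12: active resources = [2], total = 2
Peak resource demand = 9

9


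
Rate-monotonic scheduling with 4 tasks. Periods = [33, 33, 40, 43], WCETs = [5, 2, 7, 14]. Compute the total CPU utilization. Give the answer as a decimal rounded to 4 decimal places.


Compute individual utilizations (exact fractions):
  Task 1: C/T = 5/33 (approx. 0.1515)
  Task 2: C/T = 2/33 (approx. 0.0606)
  Task 3: C/T = 7/40 (approx. 0.175)
  Task 4: C/T = 14/43 (approx. 0.3256)
Total utilization U = 5/33 + 2/33 + 7/40 + 14/43 = 40453/56760
Rounded to 4 decimal places: U = 0.7127
RM (Liu & Layland) bound for 4 tasks = 0.756828; compare with U = 40453/56760 (approx. 0.712703)
U <= bound, so schedulable by RM sufficient condition.

0.7127


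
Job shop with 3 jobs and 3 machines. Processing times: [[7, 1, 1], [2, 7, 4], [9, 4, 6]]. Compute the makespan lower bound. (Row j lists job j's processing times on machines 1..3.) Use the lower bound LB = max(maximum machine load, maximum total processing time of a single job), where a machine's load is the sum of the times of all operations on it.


Machine loads:
  Machine 1: 7 + 2 + 9 = 18
  Machine 2: 1 + 7 + 4 = 12
  Machine 3: 1 + 4 + 6 = 11
Max machine load = 18
Job totals:
  Job 1: 9
  Job 2: 13
  Job 3: 19
Max job total = 19
Lower bound = max(18, 19) = 19

19


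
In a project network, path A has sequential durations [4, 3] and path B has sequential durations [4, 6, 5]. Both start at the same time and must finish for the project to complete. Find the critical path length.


Path A total = 4 + 3 = 7
Path B total = 4 + 6 + 5 = 15
Critical path = longest path = max(7, 15) = 15

15


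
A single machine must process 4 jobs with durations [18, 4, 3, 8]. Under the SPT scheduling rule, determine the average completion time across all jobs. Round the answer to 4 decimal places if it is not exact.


Sort jobs by processing time (SPT order): [3, 4, 8, 18]
Compute completion times sequentially:
  Job 1: processing = 3, completes at 3
  Job 2: processing = 4, completes at 7
  Job 3: processing = 8, completes at 15
  Job 4: processing = 18, completes at 33
Sum of completion times = 58
Average completion time = 58/4 = 14.5

14.5


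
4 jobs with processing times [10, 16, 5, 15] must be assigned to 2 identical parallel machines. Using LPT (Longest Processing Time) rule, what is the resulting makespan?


Sort jobs in decreasing order (LPT): [16, 15, 10, 5]
Assign each job to the least loaded machine:
  Machine 1: jobs [16, 5], load = 21
  Machine 2: jobs [15, 10], load = 25
Makespan = max load = 25

25


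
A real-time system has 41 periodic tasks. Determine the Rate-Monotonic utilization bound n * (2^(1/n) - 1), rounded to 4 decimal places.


Compute 2^(1/41) = 1.0170497444
Subtract 1: 1.0170497444 - 1 = 0.0170497444
Multiply by n: 41 * 0.0170497444 = 0.6990395204
Round to 4 dp: 0.6990

0.6990


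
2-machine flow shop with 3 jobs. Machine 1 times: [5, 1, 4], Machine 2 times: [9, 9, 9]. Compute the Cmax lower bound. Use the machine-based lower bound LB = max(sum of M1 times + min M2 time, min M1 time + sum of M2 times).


LB1 = sum(M1 times) + min(M2 times) = 10 + 9 = 19
LB2 = min(M1 times) + sum(M2 times) = 1 + 27 = 28
Lower bound = max(LB1, LB2) = max(19, 28) = 28

28


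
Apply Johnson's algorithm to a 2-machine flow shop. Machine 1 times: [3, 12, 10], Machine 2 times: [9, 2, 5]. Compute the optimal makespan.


Apply Johnson's rule:
  Group 1 (a <= b): [(1, 3, 9)]
  Group 2 (a > b): [(3, 10, 5), (2, 12, 2)]
Optimal job order: [1, 3, 2]
Schedule:
  Job 1: M1 done at 3, M2 done at 12
  Job 3: M1 done at 13, M2 done at 18
  Job 2: M1 done at 25, M2 done at 27
Makespan = 27

27


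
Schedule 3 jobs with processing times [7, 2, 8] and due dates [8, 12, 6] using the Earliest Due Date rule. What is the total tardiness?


Sort by due date (EDD order): [(8, 6), (7, 8), (2, 12)]
Compute completion times and tardiness:
  Job 1: p=8, d=6, C=8, tardiness=max(0,8-6)=2
  Job 2: p=7, d=8, C=15, tardiness=max(0,15-8)=7
  Job 3: p=2, d=12, C=17, tardiness=max(0,17-12)=5
Total tardiness = 14

14


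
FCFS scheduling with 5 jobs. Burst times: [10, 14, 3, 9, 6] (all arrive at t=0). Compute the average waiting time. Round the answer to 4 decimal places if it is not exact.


FCFS order (as given): [10, 14, 3, 9, 6]
Waiting times:
  Job 1: wait = 0
  Job 2: wait = 10
  Job 3: wait = 24
  Job 4: wait = 27
  Job 5: wait = 36
Sum of waiting times = 97
Average waiting time = 97/5 = 19.4

19.4


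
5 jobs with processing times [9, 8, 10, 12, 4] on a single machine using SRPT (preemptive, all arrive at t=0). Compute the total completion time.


Since all jobs arrive at t=0, SRPT equals SPT ordering.
SPT order: [4, 8, 9, 10, 12]
Completion times:
  Job 1: p=4, C=4
  Job 2: p=8, C=12
  Job 3: p=9, C=21
  Job 4: p=10, C=31
  Job 5: p=12, C=43
Total completion time = 4 + 12 + 21 + 31 + 43 = 111

111


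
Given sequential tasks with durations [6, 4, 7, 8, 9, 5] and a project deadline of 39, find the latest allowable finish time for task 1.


LF(activity 1) = deadline - sum of successor durations
Successors: activities 2 through 6 with durations [4, 7, 8, 9, 5]
Sum of successor durations = 33
LF = 39 - 33 = 6

6


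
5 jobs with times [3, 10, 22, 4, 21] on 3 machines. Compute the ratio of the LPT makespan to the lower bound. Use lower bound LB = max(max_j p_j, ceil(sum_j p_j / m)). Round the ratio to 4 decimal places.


LPT order: [22, 21, 10, 4, 3]
Machine loads after assignment: [22, 21, 17]
LPT makespan = 22
Lower bound = max(max_job, ceil(total/3)) = max(22, 20) = 22
Ratio = 22 / 22 = 1.0

1.0


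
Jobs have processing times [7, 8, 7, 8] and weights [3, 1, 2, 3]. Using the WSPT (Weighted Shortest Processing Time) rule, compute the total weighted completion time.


Compute p/w ratios and sort ascending (WSPT): [(7, 3), (8, 3), (7, 2), (8, 1)]
Compute weighted completion times:
  Job (p=7,w=3): C=7, w*C=3*7=21
  Job (p=8,w=3): C=15, w*C=3*15=45
  Job (p=7,w=2): C=22, w*C=2*22=44
  Job (p=8,w=1): C=30, w*C=1*30=30
Total weighted completion time = 140

140


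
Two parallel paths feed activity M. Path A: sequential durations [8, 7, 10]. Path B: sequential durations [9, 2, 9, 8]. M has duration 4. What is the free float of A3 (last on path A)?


ES(A3) = sum of predecessors on chain A = 15
EF(A3) = ES + duration = 15 + 10 = 25
Successor of A3 is M. ES(M) = max(sum(A), sum(B)) = max(25, 28) = 28
Free float = ES(successor) - EF(current) = 28 - 25 = 3

3


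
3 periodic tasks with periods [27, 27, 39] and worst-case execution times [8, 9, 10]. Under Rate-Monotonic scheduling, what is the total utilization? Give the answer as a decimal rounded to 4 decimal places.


Compute individual utilizations (exact fractions):
  Task 1: C/T = 8/27 (approx. 0.2963)
  Task 2: C/T = 9/27 = 1/3 (approx. 0.3333)
  Task 3: C/T = 10/39 (approx. 0.2564)
Total utilization U = 8/27 + 1/3 + 10/39 = 311/351
Rounded to 4 decimal places: U = 0.8860
RM (Liu & Layland) bound for 3 tasks = 0.779763; compare with U = 311/351 (approx. 0.886040)
bound < U <= 1, so the RM sufficient condition is not met (inconclusive; an exact test such as response-time analysis is needed).

0.8860


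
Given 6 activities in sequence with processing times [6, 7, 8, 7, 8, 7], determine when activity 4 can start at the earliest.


Activity 4 starts after activities 1 through 3 complete.
Predecessor durations: [6, 7, 8]
ES = 6 + 7 + 8 = 21

21


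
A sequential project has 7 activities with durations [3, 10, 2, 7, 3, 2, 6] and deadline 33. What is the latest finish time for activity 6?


LF(activity 6) = deadline - sum of successor durations
Successors: activities 7 through 7 with durations [6]
Sum of successor durations = 6
LF = 33 - 6 = 27

27


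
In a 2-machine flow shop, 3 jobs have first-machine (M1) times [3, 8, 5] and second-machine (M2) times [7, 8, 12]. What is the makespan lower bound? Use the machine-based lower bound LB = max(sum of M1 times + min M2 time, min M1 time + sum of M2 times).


LB1 = sum(M1 times) + min(M2 times) = 16 + 7 = 23
LB2 = min(M1 times) + sum(M2 times) = 3 + 27 = 30
Lower bound = max(LB1, LB2) = max(23, 30) = 30

30


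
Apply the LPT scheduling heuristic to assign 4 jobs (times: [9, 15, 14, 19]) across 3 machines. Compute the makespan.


Sort jobs in decreasing order (LPT): [19, 15, 14, 9]
Assign each job to the least loaded machine:
  Machine 1: jobs [19], load = 19
  Machine 2: jobs [15], load = 15
  Machine 3: jobs [14, 9], load = 23
Makespan = max load = 23

23


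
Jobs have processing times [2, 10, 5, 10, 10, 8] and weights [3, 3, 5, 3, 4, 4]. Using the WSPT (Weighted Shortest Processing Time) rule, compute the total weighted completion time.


Compute p/w ratios and sort ascending (WSPT): [(2, 3), (5, 5), (8, 4), (10, 4), (10, 3), (10, 3)]
Compute weighted completion times:
  Job (p=2,w=3): C=2, w*C=3*2=6
  Job (p=5,w=5): C=7, w*C=5*7=35
  Job (p=8,w=4): C=15, w*C=4*15=60
  Job (p=10,w=4): C=25, w*C=4*25=100
  Job (p=10,w=3): C=35, w*C=3*35=105
  Job (p=10,w=3): C=45, w*C=3*45=135
Total weighted completion time = 441

441


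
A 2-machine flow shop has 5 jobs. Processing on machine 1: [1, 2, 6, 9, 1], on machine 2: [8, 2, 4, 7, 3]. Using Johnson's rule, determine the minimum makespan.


Apply Johnson's rule:
  Group 1 (a <= b): [(1, 1, 8), (5, 1, 3), (2, 2, 2)]
  Group 2 (a > b): [(4, 9, 7), (3, 6, 4)]
Optimal job order: [1, 5, 2, 4, 3]
Schedule:
  Job 1: M1 done at 1, M2 done at 9
  Job 5: M1 done at 2, M2 done at 12
  Job 2: M1 done at 4, M2 done at 14
  Job 4: M1 done at 13, M2 done at 21
  Job 3: M1 done at 19, M2 done at 25
Makespan = 25

25


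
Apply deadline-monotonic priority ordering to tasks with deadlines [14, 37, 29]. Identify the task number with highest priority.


Sort tasks by relative deadline (ascending):
  Task 1: deadline = 14
  Task 3: deadline = 29
  Task 2: deadline = 37
Priority order (highest first): [1, 3, 2]
Highest priority task = 1

1


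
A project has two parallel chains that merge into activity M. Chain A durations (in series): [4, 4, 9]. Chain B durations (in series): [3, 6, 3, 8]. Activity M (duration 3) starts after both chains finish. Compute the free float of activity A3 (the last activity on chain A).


ES(A3) = sum of predecessors on chain A = 8
EF(A3) = ES + duration = 8 + 9 = 17
Successor of A3 is M. ES(M) = max(sum(A), sum(B)) = max(17, 20) = 20
Free float = ES(successor) - EF(current) = 20 - 17 = 3

3


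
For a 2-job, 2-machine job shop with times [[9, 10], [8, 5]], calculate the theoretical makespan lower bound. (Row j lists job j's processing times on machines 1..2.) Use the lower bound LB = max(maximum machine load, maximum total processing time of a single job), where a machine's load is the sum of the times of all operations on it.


Machine loads:
  Machine 1: 9 + 8 = 17
  Machine 2: 10 + 5 = 15
Max machine load = 17
Job totals:
  Job 1: 19
  Job 2: 13
Max job total = 19
Lower bound = max(17, 19) = 19

19


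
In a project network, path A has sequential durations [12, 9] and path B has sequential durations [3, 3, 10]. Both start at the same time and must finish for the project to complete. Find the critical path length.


Path A total = 12 + 9 = 21
Path B total = 3 + 3 + 10 = 16
Critical path = longest path = max(21, 16) = 21

21


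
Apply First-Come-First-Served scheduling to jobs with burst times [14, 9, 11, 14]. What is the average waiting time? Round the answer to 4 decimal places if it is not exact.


FCFS order (as given): [14, 9, 11, 14]
Waiting times:
  Job 1: wait = 0
  Job 2: wait = 14
  Job 3: wait = 23
  Job 4: wait = 34
Sum of waiting times = 71
Average waiting time = 71/4 = 17.75

17.75


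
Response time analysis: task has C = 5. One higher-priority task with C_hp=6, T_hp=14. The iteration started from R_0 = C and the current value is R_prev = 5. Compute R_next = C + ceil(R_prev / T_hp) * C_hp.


R_next = C + ceil(R_prev / T_hp) * C_hp
ceil(5 / 14) = ceil(0.3571) = 1
Interference = 1 * 6 = 6
R_next = 5 + 6 = 11

11


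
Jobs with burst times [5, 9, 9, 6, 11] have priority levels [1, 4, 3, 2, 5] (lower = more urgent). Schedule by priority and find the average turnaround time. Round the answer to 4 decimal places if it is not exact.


Sort by priority (ascending = highest first):
Order: [(1, 5), (2, 6), (3, 9), (4, 9), (5, 11)]
Completion times:
  Priority 1, burst=5, C=5
  Priority 2, burst=6, C=11
  Priority 3, burst=9, C=20
  Priority 4, burst=9, C=29
  Priority 5, burst=11, C=40
Average turnaround = 105/5 = 21.0

21.0


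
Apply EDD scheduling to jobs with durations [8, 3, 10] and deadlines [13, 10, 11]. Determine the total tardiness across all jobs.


Sort by due date (EDD order): [(3, 10), (10, 11), (8, 13)]
Compute completion times and tardiness:
  Job 1: p=3, d=10, C=3, tardiness=max(0,3-10)=0
  Job 2: p=10, d=11, C=13, tardiness=max(0,13-11)=2
  Job 3: p=8, d=13, C=21, tardiness=max(0,21-13)=8
Total tardiness = 10

10


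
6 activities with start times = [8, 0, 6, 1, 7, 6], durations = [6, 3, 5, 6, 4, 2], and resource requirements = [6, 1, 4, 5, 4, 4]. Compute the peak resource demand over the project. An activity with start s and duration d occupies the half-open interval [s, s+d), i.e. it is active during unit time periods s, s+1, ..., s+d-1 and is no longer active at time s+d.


Each activity i is active on [start_i, start_i + duration_i).
Compute total resource usage per time slot:
  t=0: active resources = [1], total = 1
  t=1: active resources = [1, 5], total = 6
  t=2: active resources = [1, 5], total = 6
  t=3: active resources = [5], total = 5
  t=4: active resources = [5], total = 5
  t=5: active resources = [5], total = 5
  t=6: active resources = [4, 5, 4], total = 13
  t=7: active resources = [4, 4, 4], total = 12
  t=8: active resources = [6, 4, 4], total = 14
  t=9: active resources = [6, 4, 4], total = 14
  t=10: active resources = [6, 4, 4], total = 14
  t=11: active resources = [6], total = 6
  t=12: active resources = [6], total = 6
  t=13: active resources = [6], total = 6
Peak resource demand = 14

14


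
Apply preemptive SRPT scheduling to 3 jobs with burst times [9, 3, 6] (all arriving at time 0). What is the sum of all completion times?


Since all jobs arrive at t=0, SRPT equals SPT ordering.
SPT order: [3, 6, 9]
Completion times:
  Job 1: p=3, C=3
  Job 2: p=6, C=9
  Job 3: p=9, C=18
Total completion time = 3 + 9 + 18 = 30

30


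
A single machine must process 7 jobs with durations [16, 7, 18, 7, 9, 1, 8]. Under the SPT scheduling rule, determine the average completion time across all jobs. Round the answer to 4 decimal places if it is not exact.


Sort jobs by processing time (SPT order): [1, 7, 7, 8, 9, 16, 18]
Compute completion times sequentially:
  Job 1: processing = 1, completes at 1
  Job 2: processing = 7, completes at 8
  Job 3: processing = 7, completes at 15
  Job 4: processing = 8, completes at 23
  Job 5: processing = 9, completes at 32
  Job 6: processing = 16, completes at 48
  Job 7: processing = 18, completes at 66
Sum of completion times = 193
Average completion time = 193/7 = 27.5714

27.5714


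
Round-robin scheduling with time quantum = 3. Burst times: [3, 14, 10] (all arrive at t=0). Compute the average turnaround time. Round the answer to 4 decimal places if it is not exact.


Time quantum = 3
Execution trace:
  J1 runs 3 units, time = 3
  J2 runs 3 units, time = 6
  J3 runs 3 units, time = 9
  J2 runs 3 units, time = 12
  J3 runs 3 units, time = 15
  J2 runs 3 units, time = 18
  J3 runs 3 units, time = 21
  J2 runs 3 units, time = 24
  J3 runs 1 units, time = 25
  J2 runs 2 units, time = 27
Finish times: [3, 27, 25]
Average turnaround = 55/3 = 18.3333

18.3333


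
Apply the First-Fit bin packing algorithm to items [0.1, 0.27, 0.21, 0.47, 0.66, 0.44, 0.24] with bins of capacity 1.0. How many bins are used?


Place items sequentially using First-Fit:
  Item 0.1 -> new Bin 1
  Item 0.27 -> Bin 1 (now 0.37)
  Item 0.21 -> Bin 1 (now 0.58)
  Item 0.47 -> new Bin 2
  Item 0.66 -> new Bin 3
  Item 0.44 -> Bin 2 (now 0.91)
  Item 0.24 -> Bin 1 (now 0.82)
Total bins used = 3

3


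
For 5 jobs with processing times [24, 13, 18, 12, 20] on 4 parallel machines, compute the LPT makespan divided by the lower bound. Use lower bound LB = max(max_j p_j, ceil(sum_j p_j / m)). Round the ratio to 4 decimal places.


LPT order: [24, 20, 18, 13, 12]
Machine loads after assignment: [24, 20, 18, 25]
LPT makespan = 25
Lower bound = max(max_job, ceil(total/4)) = max(24, 22) = 24
Ratio = 25 / 24 = 1.0417

1.0417


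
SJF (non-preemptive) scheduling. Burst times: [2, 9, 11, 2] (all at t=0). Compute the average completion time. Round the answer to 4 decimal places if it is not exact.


SJF order (ascending): [2, 2, 9, 11]
Completion times:
  Job 1: burst=2, C=2
  Job 2: burst=2, C=4
  Job 3: burst=9, C=13
  Job 4: burst=11, C=24
Average completion = 43/4 = 10.75

10.75


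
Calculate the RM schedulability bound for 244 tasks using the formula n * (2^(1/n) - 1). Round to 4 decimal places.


Compute 2^(1/244) = 1.0028448059
Subtract 1: 1.0028448059 - 1 = 0.0028448059
Multiply by n: 244 * 0.0028448059 = 0.6941326396
Round to 4 dp: 0.6941

0.6941


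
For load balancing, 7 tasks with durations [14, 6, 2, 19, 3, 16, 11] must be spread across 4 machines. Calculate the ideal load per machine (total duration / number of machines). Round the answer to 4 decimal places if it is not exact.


Total processing time = 14 + 6 + 2 + 19 + 3 + 16 + 11 = 71
Number of machines = 4
Ideal balanced load = 71 / 4 = 17.75

17.75


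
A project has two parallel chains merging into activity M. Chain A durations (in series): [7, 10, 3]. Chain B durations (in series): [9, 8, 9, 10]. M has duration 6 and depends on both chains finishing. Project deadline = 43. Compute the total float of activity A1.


Forward pass: ES(A1) = sum of predecessors on chain A = 0
EF = ES + duration = 0 + 7 = 7
Backward pass: LF(M) = deadline = 43; LS(M) = 43 - 6 = 37
LF(A1) = LS(M) - sum(successors on chain A) = 37 - 13 = 24
LS = LF - duration = 24 - 7 = 17
Total float = LS - ES = 17 - 0 = 17

17


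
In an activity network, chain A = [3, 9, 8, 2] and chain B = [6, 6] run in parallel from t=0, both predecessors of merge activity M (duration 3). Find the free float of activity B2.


ES(B2) = sum of predecessors on chain B = 6
EF(B2) = ES + duration = 6 + 6 = 12
Successor of B2 is M. ES(M) = max(sum(A), sum(B)) = max(22, 12) = 22
Free float = ES(successor) - EF(current) = 22 - 12 = 10

10


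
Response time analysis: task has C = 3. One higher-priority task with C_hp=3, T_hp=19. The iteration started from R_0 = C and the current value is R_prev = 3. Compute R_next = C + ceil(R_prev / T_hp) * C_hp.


R_next = C + ceil(R_prev / T_hp) * C_hp
ceil(3 / 19) = ceil(0.1579) = 1
Interference = 1 * 3 = 3
R_next = 3 + 3 = 6

6


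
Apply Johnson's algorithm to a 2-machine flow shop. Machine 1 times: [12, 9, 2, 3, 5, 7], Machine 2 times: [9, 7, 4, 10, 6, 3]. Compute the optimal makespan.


Apply Johnson's rule:
  Group 1 (a <= b): [(3, 2, 4), (4, 3, 10), (5, 5, 6)]
  Group 2 (a > b): [(1, 12, 9), (2, 9, 7), (6, 7, 3)]
Optimal job order: [3, 4, 5, 1, 2, 6]
Schedule:
  Job 3: M1 done at 2, M2 done at 6
  Job 4: M1 done at 5, M2 done at 16
  Job 5: M1 done at 10, M2 done at 22
  Job 1: M1 done at 22, M2 done at 31
  Job 2: M1 done at 31, M2 done at 38
  Job 6: M1 done at 38, M2 done at 41
Makespan = 41

41


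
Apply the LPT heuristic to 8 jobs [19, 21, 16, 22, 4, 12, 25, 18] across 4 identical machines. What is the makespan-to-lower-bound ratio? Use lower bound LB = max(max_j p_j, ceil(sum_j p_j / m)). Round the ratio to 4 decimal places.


LPT order: [25, 22, 21, 19, 18, 16, 12, 4]
Machine loads after assignment: [29, 34, 37, 37]
LPT makespan = 37
Lower bound = max(max_job, ceil(total/4)) = max(25, 35) = 35
Ratio = 37 / 35 = 1.0571

1.0571


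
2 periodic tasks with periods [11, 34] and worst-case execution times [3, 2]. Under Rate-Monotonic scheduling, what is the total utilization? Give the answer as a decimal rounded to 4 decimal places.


Compute individual utilizations (exact fractions):
  Task 1: C/T = 3/11 (approx. 0.2727)
  Task 2: C/T = 2/34 = 1/17 (approx. 0.0588)
Total utilization U = 3/11 + 1/17 = 62/187
Rounded to 4 decimal places: U = 0.3316
RM (Liu & Layland) bound for 2 tasks = 0.828427; compare with U = 62/187 (approx. 0.331551)
U <= bound, so schedulable by RM sufficient condition.

0.3316


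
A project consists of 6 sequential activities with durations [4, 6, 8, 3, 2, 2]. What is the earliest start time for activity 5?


Activity 5 starts after activities 1 through 4 complete.
Predecessor durations: [4, 6, 8, 3]
ES = 4 + 6 + 8 + 3 = 21

21


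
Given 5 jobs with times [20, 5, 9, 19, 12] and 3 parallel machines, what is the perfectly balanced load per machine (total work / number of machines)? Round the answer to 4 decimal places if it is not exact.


Total processing time = 20 + 5 + 9 + 19 + 12 = 65
Number of machines = 3
Ideal balanced load = 65 / 3 = 21.6667

21.6667


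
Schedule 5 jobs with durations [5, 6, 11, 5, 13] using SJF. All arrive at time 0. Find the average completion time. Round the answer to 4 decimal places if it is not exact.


SJF order (ascending): [5, 5, 6, 11, 13]
Completion times:
  Job 1: burst=5, C=5
  Job 2: burst=5, C=10
  Job 3: burst=6, C=16
  Job 4: burst=11, C=27
  Job 5: burst=13, C=40
Average completion = 98/5 = 19.6

19.6


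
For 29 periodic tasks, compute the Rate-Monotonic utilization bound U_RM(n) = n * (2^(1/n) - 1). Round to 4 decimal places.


Compute 2^(1/29) = 1.0241895602
Subtract 1: 1.0241895602 - 1 = 0.0241895602
Multiply by n: 29 * 0.0241895602 = 0.7014972458
Round to 4 dp: 0.7015

0.7015


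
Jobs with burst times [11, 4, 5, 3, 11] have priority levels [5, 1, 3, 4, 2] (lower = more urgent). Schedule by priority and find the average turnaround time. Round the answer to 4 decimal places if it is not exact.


Sort by priority (ascending = highest first):
Order: [(1, 4), (2, 11), (3, 5), (4, 3), (5, 11)]
Completion times:
  Priority 1, burst=4, C=4
  Priority 2, burst=11, C=15
  Priority 3, burst=5, C=20
  Priority 4, burst=3, C=23
  Priority 5, burst=11, C=34
Average turnaround = 96/5 = 19.2

19.2


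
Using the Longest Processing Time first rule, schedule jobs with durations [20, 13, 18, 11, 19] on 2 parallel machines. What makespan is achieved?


Sort jobs in decreasing order (LPT): [20, 19, 18, 13, 11]
Assign each job to the least loaded machine:
  Machine 1: jobs [20, 13, 11], load = 44
  Machine 2: jobs [19, 18], load = 37
Makespan = max load = 44

44


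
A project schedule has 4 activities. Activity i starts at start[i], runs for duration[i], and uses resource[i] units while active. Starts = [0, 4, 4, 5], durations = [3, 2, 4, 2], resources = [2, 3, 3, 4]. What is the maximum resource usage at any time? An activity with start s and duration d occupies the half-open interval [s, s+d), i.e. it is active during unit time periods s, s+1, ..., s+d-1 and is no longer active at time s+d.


Each activity i is active on [start_i, start_i + duration_i).
Compute total resource usage per time slot:
  t=0: active resources = [2], total = 2
  t=1: active resources = [2], total = 2
  t=2: active resources = [2], total = 2
  t=3: active resources = [], total = 0
  t=4: active resources = [3, 3], total = 6
  t=5: active resources = [3, 3, 4], total = 10
  t=6: active resources = [3, 4], total = 7
  t=7: active resources = [3], total = 3
Peak resource demand = 10

10


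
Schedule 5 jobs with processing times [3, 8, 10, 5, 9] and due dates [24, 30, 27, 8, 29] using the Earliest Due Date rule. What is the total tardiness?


Sort by due date (EDD order): [(5, 8), (3, 24), (10, 27), (9, 29), (8, 30)]
Compute completion times and tardiness:
  Job 1: p=5, d=8, C=5, tardiness=max(0,5-8)=0
  Job 2: p=3, d=24, C=8, tardiness=max(0,8-24)=0
  Job 3: p=10, d=27, C=18, tardiness=max(0,18-27)=0
  Job 4: p=9, d=29, C=27, tardiness=max(0,27-29)=0
  Job 5: p=8, d=30, C=35, tardiness=max(0,35-30)=5
Total tardiness = 5

5


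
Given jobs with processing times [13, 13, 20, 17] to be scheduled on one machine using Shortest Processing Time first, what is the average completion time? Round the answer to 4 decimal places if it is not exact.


Sort jobs by processing time (SPT order): [13, 13, 17, 20]
Compute completion times sequentially:
  Job 1: processing = 13, completes at 13
  Job 2: processing = 13, completes at 26
  Job 3: processing = 17, completes at 43
  Job 4: processing = 20, completes at 63
Sum of completion times = 145
Average completion time = 145/4 = 36.25

36.25


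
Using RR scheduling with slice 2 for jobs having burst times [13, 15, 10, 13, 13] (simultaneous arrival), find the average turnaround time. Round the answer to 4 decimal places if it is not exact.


Time quantum = 2
Execution trace:
  J1 runs 2 units, time = 2
  J2 runs 2 units, time = 4
  J3 runs 2 units, time = 6
  J4 runs 2 units, time = 8
  J5 runs 2 units, time = 10
  J1 runs 2 units, time = 12
  J2 runs 2 units, time = 14
  J3 runs 2 units, time = 16
  J4 runs 2 units, time = 18
  J5 runs 2 units, time = 20
  J1 runs 2 units, time = 22
  J2 runs 2 units, time = 24
  J3 runs 2 units, time = 26
  J4 runs 2 units, time = 28
  J5 runs 2 units, time = 30
  J1 runs 2 units, time = 32
  J2 runs 2 units, time = 34
  J3 runs 2 units, time = 36
  J4 runs 2 units, time = 38
  J5 runs 2 units, time = 40
  J1 runs 2 units, time = 42
  J2 runs 2 units, time = 44
  J3 runs 2 units, time = 46
  J4 runs 2 units, time = 48
  J5 runs 2 units, time = 50
  J1 runs 2 units, time = 52
  J2 runs 2 units, time = 54
  J4 runs 2 units, time = 56
  J5 runs 2 units, time = 58
  J1 runs 1 units, time = 59
  J2 runs 2 units, time = 61
  J4 runs 1 units, time = 62
  J5 runs 1 units, time = 63
  J2 runs 1 units, time = 64
Finish times: [59, 64, 46, 62, 63]
Average turnaround = 294/5 = 58.8

58.8


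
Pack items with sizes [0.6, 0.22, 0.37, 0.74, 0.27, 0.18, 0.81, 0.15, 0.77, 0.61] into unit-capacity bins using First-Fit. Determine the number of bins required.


Place items sequentially using First-Fit:
  Item 0.6 -> new Bin 1
  Item 0.22 -> Bin 1 (now 0.82)
  Item 0.37 -> new Bin 2
  Item 0.74 -> new Bin 3
  Item 0.27 -> Bin 2 (now 0.64)
  Item 0.18 -> Bin 1 (now 1.0)
  Item 0.81 -> new Bin 4
  Item 0.15 -> Bin 2 (now 0.79)
  Item 0.77 -> new Bin 5
  Item 0.61 -> new Bin 6
Total bins used = 6

6


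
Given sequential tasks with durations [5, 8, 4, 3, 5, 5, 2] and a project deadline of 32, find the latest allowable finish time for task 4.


LF(activity 4) = deadline - sum of successor durations
Successors: activities 5 through 7 with durations [5, 5, 2]
Sum of successor durations = 12
LF = 32 - 12 = 20

20


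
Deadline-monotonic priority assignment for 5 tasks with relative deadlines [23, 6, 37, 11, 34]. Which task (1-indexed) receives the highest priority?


Sort tasks by relative deadline (ascending):
  Task 2: deadline = 6
  Task 4: deadline = 11
  Task 1: deadline = 23
  Task 5: deadline = 34
  Task 3: deadline = 37
Priority order (highest first): [2, 4, 1, 5, 3]
Highest priority task = 2

2


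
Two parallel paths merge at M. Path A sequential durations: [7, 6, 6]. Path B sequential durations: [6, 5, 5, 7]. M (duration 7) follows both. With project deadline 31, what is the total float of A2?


Forward pass: ES(A2) = sum of predecessors on chain A = 7
EF = ES + duration = 7 + 6 = 13
Backward pass: LF(M) = deadline = 31; LS(M) = 31 - 7 = 24
LF(A2) = LS(M) - sum(successors on chain A) = 24 - 6 = 18
LS = LF - duration = 18 - 6 = 12
Total float = LS - ES = 12 - 7 = 5

5


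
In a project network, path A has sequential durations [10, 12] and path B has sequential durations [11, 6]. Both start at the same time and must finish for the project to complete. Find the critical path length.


Path A total = 10 + 12 = 22
Path B total = 11 + 6 = 17
Critical path = longest path = max(22, 17) = 22

22


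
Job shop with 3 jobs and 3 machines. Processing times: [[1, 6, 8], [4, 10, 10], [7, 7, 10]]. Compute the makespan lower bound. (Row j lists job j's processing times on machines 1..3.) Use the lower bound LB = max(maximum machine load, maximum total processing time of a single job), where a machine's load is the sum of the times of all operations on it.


Machine loads:
  Machine 1: 1 + 4 + 7 = 12
  Machine 2: 6 + 10 + 7 = 23
  Machine 3: 8 + 10 + 10 = 28
Max machine load = 28
Job totals:
  Job 1: 15
  Job 2: 24
  Job 3: 24
Max job total = 24
Lower bound = max(28, 24) = 28

28


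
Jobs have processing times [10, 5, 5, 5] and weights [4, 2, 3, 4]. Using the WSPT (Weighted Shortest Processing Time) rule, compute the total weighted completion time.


Compute p/w ratios and sort ascending (WSPT): [(5, 4), (5, 3), (10, 4), (5, 2)]
Compute weighted completion times:
  Job (p=5,w=4): C=5, w*C=4*5=20
  Job (p=5,w=3): C=10, w*C=3*10=30
  Job (p=10,w=4): C=20, w*C=4*20=80
  Job (p=5,w=2): C=25, w*C=2*25=50
Total weighted completion time = 180

180


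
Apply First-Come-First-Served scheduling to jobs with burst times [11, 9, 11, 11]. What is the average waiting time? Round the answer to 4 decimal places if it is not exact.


FCFS order (as given): [11, 9, 11, 11]
Waiting times:
  Job 1: wait = 0
  Job 2: wait = 11
  Job 3: wait = 20
  Job 4: wait = 31
Sum of waiting times = 62
Average waiting time = 62/4 = 15.5

15.5


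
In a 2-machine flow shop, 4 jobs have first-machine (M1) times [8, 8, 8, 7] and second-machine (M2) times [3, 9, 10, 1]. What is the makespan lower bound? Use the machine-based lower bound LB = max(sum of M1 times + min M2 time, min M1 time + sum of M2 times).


LB1 = sum(M1 times) + min(M2 times) = 31 + 1 = 32
LB2 = min(M1 times) + sum(M2 times) = 7 + 23 = 30
Lower bound = max(LB1, LB2) = max(32, 30) = 32

32


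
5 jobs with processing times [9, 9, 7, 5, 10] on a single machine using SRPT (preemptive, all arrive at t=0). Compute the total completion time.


Since all jobs arrive at t=0, SRPT equals SPT ordering.
SPT order: [5, 7, 9, 9, 10]
Completion times:
  Job 1: p=5, C=5
  Job 2: p=7, C=12
  Job 3: p=9, C=21
  Job 4: p=9, C=30
  Job 5: p=10, C=40
Total completion time = 5 + 12 + 21 + 30 + 40 = 108

108


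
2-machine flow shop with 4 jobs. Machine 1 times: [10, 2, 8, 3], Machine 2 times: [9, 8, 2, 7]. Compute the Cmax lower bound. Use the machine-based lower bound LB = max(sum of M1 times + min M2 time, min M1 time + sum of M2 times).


LB1 = sum(M1 times) + min(M2 times) = 23 + 2 = 25
LB2 = min(M1 times) + sum(M2 times) = 2 + 26 = 28
Lower bound = max(LB1, LB2) = max(25, 28) = 28

28


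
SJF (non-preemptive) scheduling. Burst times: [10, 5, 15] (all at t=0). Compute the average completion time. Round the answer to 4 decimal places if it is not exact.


SJF order (ascending): [5, 10, 15]
Completion times:
  Job 1: burst=5, C=5
  Job 2: burst=10, C=15
  Job 3: burst=15, C=30
Average completion = 50/3 = 16.6667

16.6667


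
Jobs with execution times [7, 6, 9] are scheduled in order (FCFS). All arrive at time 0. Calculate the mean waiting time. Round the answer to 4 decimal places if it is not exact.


FCFS order (as given): [7, 6, 9]
Waiting times:
  Job 1: wait = 0
  Job 2: wait = 7
  Job 3: wait = 13
Sum of waiting times = 20
Average waiting time = 20/3 = 6.6667

6.6667


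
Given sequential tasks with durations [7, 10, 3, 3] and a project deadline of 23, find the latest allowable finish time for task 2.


LF(activity 2) = deadline - sum of successor durations
Successors: activities 3 through 4 with durations [3, 3]
Sum of successor durations = 6
LF = 23 - 6 = 17

17


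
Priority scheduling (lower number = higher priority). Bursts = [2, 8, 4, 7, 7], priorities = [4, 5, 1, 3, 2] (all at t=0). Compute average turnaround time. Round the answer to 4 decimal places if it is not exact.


Sort by priority (ascending = highest first):
Order: [(1, 4), (2, 7), (3, 7), (4, 2), (5, 8)]
Completion times:
  Priority 1, burst=4, C=4
  Priority 2, burst=7, C=11
  Priority 3, burst=7, C=18
  Priority 4, burst=2, C=20
  Priority 5, burst=8, C=28
Average turnaround = 81/5 = 16.2

16.2


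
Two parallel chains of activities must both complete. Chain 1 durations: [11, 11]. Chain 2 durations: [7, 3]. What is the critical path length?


Path A total = 11 + 11 = 22
Path B total = 7 + 3 = 10
Critical path = longest path = max(22, 10) = 22

22


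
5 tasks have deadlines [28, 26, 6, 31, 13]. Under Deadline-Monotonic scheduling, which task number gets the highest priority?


Sort tasks by relative deadline (ascending):
  Task 3: deadline = 6
  Task 5: deadline = 13
  Task 2: deadline = 26
  Task 1: deadline = 28
  Task 4: deadline = 31
Priority order (highest first): [3, 5, 2, 1, 4]
Highest priority task = 3

3


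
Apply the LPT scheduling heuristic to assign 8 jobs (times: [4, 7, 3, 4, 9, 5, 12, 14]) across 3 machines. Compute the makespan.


Sort jobs in decreasing order (LPT): [14, 12, 9, 7, 5, 4, 4, 3]
Assign each job to the least loaded machine:
  Machine 1: jobs [14, 4], load = 18
  Machine 2: jobs [12, 5, 3], load = 20
  Machine 3: jobs [9, 7, 4], load = 20
Makespan = max load = 20

20


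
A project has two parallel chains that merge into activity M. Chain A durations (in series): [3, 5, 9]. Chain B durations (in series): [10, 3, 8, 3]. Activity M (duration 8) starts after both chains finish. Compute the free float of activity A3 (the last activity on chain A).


ES(A3) = sum of predecessors on chain A = 8
EF(A3) = ES + duration = 8 + 9 = 17
Successor of A3 is M. ES(M) = max(sum(A), sum(B)) = max(17, 24) = 24
Free float = ES(successor) - EF(current) = 24 - 17 = 7

7
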